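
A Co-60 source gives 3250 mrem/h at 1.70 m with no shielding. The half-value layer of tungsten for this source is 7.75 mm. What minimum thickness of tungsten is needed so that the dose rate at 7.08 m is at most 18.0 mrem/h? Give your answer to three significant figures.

26.2 mm

At 7.08 m, distance alone gives (1.70/7.08)² = 0.05765, so 3250 × 0.05765 = 187.4 mrem/h.
Further attenuation needed: 187.4/18.0 = 10.41.
n = log₂(10.41) = 3.380 half-value layers.
Thickness = 3.380 × 7.75 mm = 26.20 mm.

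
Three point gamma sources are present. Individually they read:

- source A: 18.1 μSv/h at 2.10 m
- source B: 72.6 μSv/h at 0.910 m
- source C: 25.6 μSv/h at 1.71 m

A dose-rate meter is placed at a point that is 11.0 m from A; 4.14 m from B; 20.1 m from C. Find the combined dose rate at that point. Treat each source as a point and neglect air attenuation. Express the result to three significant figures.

By superposition, sum each source's inverse-square contribution:
A: 18.1 × (2.10/11.0)² = 0.6597 μSv/h
B: 72.6 × (0.910/4.14)² = 3.508 μSv/h
C: 25.6 × (1.71/20.1)² = 0.1853 μSv/h
Total = 0.6597 + 3.508 + 0.1853 = 4.353 μSv/h.

4.35 μSv/h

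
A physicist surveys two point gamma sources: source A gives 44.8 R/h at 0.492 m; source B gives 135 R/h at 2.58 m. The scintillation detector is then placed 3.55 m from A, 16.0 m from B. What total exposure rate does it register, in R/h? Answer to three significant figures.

4.37 R/h

By superposition, sum each source's inverse-square contribution:
A: 44.8 × (0.492/3.55)² = 0.8605 R/h
B: 135 × (2.58/16.0)² = 3.510 R/h
Total = 0.8605 + 3.510 = 4.370 R/h.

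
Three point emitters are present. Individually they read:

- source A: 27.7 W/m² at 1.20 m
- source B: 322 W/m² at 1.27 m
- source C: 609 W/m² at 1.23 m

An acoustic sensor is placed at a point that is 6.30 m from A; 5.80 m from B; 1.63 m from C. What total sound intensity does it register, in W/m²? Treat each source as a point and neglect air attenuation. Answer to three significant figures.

By superposition, sum each source's inverse-square contribution:
A: 27.7 × (1.20/6.30)² = 1.005 W/m²
B: 322 × (1.27/5.80)² = 15.44 W/m²
C: 609 × (1.23/1.63)² = 346.8 W/m²
Total = 1.005 + 15.44 + 346.8 = 363.2 W/m².

363 W/m²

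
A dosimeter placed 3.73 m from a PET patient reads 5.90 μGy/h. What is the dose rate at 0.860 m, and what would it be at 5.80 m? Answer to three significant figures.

Using I₁d₁² = I₂d₂²,
At 0.860 m: 5.90 × (3.73/0.860)² = 5.90 × 18.81 = 111.0 μGy/h
At 5.80 m: 111.0 × (0.860/5.80)² = 111.0 × 0.02199 = 2.441 μGy/h.

111 μGy/h; 2.44 μGy/h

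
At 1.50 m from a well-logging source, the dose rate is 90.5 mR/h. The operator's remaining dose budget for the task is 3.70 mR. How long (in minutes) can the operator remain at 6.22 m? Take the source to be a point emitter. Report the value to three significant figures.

Applying the 1/r² law, rate at 6.22 m:
(1.50/6.22)² = 0.05816, so 90.5 × 0.05816 = 5.263 mR/h.
Stay time = 3.70 mR ÷ 5.263 mR/h = 0.7030 h = 42.18 min.

42.2 min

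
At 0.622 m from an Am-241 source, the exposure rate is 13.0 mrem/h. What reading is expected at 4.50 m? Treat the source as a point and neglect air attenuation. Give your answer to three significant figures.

0.248 mrem/h

Intensity scales as (d₁/d₂)², so the rate at 4.50 m is
(0.622/4.50)² = 0.01911, so 13.0 × 0.01911 = 0.2484 mrem/h.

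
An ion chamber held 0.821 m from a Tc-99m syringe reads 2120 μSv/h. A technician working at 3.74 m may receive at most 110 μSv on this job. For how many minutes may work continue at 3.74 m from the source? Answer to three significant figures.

64.6 min

Since intensity falls as 1/r², rate at 3.74 m:
(0.821/3.74)² = 0.04819, so 2120 × 0.04819 = 102.2 μSv/h.
Stay time = 110 μSv ÷ 102.2 μSv/h = 1.076 h = 64.56 min.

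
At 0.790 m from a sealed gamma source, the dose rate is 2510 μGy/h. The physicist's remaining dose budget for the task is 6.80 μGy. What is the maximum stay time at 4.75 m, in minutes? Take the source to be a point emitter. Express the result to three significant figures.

5.88 min

Using I₁d₁² = I₂d₂², rate at 4.75 m:
(0.790/4.75)² = 0.02766, so 2510 × 0.02766 = 69.43 μGy/h.
Stay time = 6.80 μGy ÷ 69.43 μGy/h = 0.09794 h = 5.876 min.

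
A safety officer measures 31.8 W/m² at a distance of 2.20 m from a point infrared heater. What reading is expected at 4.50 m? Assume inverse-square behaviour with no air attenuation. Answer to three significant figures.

By the inverse-square law, the rate at 4.50 m is
31.8 × (2.20/4.50)² = 31.8 × 0.2390 = 7.600 W/m².

7.60 W/m²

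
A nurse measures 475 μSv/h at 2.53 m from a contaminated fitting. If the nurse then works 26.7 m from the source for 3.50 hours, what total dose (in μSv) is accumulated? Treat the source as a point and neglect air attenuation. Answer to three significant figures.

By the inverse-square law, rate at 26.7 m:
(2.53/26.7)² = 0.008979, so 475 × 0.008979 = 4.265 μSv/h.
Dose = rate × time = 4.265 μSv/h × 3.500 h = 14.93 μSv.

14.9 μSv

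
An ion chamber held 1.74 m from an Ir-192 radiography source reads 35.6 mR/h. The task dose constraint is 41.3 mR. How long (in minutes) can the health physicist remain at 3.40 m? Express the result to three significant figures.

266 min

Applying the 1/r² law, rate at 3.40 m:
(1.74/3.40)² = 0.2619, so 35.6 × 0.2619 = 9.324 mR/h.
Stay time = 41.3 mR ÷ 9.324 mR/h = 4.429 h = 265.7 min.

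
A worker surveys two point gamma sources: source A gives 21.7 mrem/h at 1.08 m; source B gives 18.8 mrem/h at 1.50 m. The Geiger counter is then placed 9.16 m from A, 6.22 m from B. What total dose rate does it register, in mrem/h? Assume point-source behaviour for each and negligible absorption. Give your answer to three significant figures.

By superposition, sum each source's inverse-square contribution:
A: 21.7 × (1.08/9.16)² = 0.3017 mrem/h
B: 18.8 × (1.50/6.22)² = 1.093 mrem/h
Total = 0.3017 + 1.093 = 1.395 mrem/h.

1.40 mrem/h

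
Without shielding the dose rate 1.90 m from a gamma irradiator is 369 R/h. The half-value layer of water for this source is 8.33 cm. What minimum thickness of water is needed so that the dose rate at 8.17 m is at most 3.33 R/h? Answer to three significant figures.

At 8.17 m, distance alone gives (1.90/8.17)² = 0.05408, so 369 × 0.05408 = 19.96 R/h.
Further attenuation needed: 19.96/3.33 = 5.994.
n = log₂(5.994) = 2.584 half-value layers.
Thickness = 2.584 × 8.33 cm = 21.52 cm.

21.5 cm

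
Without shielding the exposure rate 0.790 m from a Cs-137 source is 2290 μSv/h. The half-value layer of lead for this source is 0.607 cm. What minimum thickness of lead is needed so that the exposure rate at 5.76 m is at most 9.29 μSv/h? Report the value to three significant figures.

1.34 cm

At 5.76 m, distance alone gives 2290 × (0.790/5.76)² = 2290 × 0.01881 = 43.07 μSv/h.
Further attenuation needed: 43.07/9.29 = 4.636.
n = log₂(4.636) = 2.213 half-value layers.
Thickness = 2.213 × 0.607 cm = 1.343 cm.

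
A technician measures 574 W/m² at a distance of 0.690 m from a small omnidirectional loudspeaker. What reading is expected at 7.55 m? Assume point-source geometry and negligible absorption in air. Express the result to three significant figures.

4.79 W/m²

Using I₁d₁² = I₂d₂², the rate at 7.55 m is
574 × (0.690/7.55)² = 574 × 0.008352 = 4.794 W/m².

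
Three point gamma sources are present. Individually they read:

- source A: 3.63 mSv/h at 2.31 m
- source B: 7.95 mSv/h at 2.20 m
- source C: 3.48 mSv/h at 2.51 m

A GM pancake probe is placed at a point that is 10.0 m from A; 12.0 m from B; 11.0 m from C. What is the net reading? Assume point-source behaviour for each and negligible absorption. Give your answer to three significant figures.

0.642 mSv/h

Each source contributes Iᵢ·(dᵢ/rᵢ)²; contributions add.
A: 3.63 × (2.31/10.0)² = 0.1937 mSv/h
B: 7.95 × (2.20/12.0)² = 0.2672 mSv/h
C: 3.48 × (2.51/11.0)² = 0.1812 mSv/h
Total = 0.1937 + 0.2672 + 0.1812 = 0.6421 mSv/h.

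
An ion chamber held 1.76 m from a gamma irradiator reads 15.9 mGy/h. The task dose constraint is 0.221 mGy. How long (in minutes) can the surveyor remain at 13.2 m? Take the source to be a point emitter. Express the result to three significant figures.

46.9 min

Applying the 1/r² law, rate at 13.2 m:
15.9 × (1.76/13.2)² = 15.9 × 0.01778 = 0.2827 mGy/h.
Stay time = 0.221 mGy ÷ 0.2827 mGy/h = 0.7817 h = 46.90 min.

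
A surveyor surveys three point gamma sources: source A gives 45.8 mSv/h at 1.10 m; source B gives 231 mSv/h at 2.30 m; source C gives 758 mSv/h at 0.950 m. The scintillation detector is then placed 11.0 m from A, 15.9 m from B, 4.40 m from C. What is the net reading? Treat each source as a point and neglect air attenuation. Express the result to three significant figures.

40.6 mSv/h

By superposition, sum each source's inverse-square contribution:
A: 45.8 × (1.10/11.0)² = 0.4580 mSv/h
B: 231 × (2.30/15.9)² = 4.834 mSv/h
C: 758 × (0.950/4.40)² = 35.34 mSv/h
Total = 0.4580 + 4.834 + 35.34 = 40.63 mSv/h.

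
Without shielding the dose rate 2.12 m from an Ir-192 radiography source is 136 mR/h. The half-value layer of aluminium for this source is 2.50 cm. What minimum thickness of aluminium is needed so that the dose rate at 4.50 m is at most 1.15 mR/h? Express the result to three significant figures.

At 4.50 m, distance alone gives (2.12/4.50)² = 0.2219, so 136 × 0.2219 = 30.18 mR/h.
Further attenuation needed: 30.18/1.15 = 26.24.
n = log₂(26.24) = 4.714 half-value layers.
Thickness = 4.714 × 2.50 cm = 11.79 cm.

11.8 cm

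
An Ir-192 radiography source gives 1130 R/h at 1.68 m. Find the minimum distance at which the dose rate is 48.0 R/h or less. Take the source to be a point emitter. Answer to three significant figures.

8.15 m

Intensity scales as (d₁/d₂)², so d₂ = d₁·√(I₁/I₂).
I₁/I₂ = 1130/48.0 = 23.54, so d₂ = 1.68 × √23.54 = 8.151 m.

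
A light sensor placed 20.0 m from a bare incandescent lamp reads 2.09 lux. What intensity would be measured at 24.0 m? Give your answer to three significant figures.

1.45 lux

Since intensity falls as 1/r², scaling from 20.0 m to 24.0 m:
(20.0/24.0)² = 0.6944, so 2.09 × 0.6944 = 1.451 lux.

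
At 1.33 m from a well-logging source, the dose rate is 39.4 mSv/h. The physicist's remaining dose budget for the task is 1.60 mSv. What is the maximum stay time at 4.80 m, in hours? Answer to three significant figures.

0.529 h

Using I₁d₁² = I₂d₂², rate at 4.80 m:
(1.33/4.80)² = 0.07678, so 39.4 × 0.07678 = 3.025 mSv/h.
Stay time = 1.60 mSv ÷ 3.025 mSv/h = 0.5289 h.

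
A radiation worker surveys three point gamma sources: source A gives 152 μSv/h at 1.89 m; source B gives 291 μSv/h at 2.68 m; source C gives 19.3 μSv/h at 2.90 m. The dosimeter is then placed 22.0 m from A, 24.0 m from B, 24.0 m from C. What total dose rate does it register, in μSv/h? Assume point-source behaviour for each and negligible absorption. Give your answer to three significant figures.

Each source contributes Iᵢ·(dᵢ/rᵢ)²; contributions add.
A: 152 × (1.89/22.0)² = 1.122 μSv/h
B: 291 × (2.68/24.0)² = 3.629 μSv/h
C: 19.3 × (2.90/24.0)² = 0.2818 μSv/h
Total = 1.122 + 3.629 + 0.2818 = 5.033 μSv/h.

5.03 μSv/h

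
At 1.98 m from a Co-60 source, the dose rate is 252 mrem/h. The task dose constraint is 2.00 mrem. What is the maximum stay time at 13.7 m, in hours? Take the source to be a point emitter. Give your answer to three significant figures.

Intensity scales as (d₁/d₂)², so rate at 13.7 m:
252 × (1.98/13.7)² = 252 × 0.02089 = 5.264 mrem/h.
Stay time = 2.00 mrem ÷ 5.264 mrem/h = 0.3799 h.

0.380 h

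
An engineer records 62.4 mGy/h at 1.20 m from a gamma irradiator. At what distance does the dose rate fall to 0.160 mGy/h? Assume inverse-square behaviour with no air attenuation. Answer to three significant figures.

23.7 m

By the inverse-square law, d₂ = d₁·√(I₁/I₂).
I₁/I₂ = 62.4/0.160 = 390.0, so d₂ = 1.20 × √390.0 = 23.70 m.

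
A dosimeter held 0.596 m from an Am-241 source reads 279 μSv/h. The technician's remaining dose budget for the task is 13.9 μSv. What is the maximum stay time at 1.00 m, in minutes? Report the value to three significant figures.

8.42 min

Since intensity falls as 1/r², rate at 1.00 m:
279 × (0.596/1.00)² = 279 × 0.3552 = 99.10 μSv/h.
Stay time = 13.9 μSv ÷ 99.10 μSv/h = 0.1403 h = 8.418 min.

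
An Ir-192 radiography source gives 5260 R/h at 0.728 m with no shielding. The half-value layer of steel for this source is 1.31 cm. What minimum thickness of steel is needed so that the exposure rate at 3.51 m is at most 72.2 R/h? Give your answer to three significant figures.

At 3.51 m, distance alone gives 5260 × (0.728/3.51)² = 5260 × 0.04302 = 226.3 R/h.
Further attenuation needed: 226.3/72.2 = 3.134.
n = log₂(3.134) = 1.648 half-value layers.
Thickness = 1.648 × 1.31 cm = 2.159 cm.

2.16 cm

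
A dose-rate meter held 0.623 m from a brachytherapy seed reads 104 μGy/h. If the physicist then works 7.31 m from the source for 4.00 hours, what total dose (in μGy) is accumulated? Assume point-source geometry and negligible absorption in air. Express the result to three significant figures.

By the inverse-square law, rate at 7.31 m:
104 × (0.623/7.31)² = 104 × 0.007263 = 0.7554 μGy/h.
Dose = rate × time = 0.7554 μGy/h × 4.000 h = 3.022 μGy.

3.02 μGy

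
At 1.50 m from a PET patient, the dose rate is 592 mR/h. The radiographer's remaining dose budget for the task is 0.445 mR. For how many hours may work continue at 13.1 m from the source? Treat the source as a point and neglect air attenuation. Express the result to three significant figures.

0.0573 h

Using I₁d₁² = I₂d₂², rate at 13.1 m:
(1.50/13.1)² = 0.01311, so 592 × 0.01311 = 7.761 mR/h.
Stay time = 0.445 mR ÷ 7.761 mR/h = 0.05734 h.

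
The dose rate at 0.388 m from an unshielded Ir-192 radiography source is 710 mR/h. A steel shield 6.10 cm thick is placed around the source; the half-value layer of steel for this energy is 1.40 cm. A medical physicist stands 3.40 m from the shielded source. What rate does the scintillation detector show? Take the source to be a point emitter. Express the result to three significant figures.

Distance alone: (0.388/3.40)² = 0.01302, so 710 × 0.01302 = 9.244 mR/h.
Shield: 6.10/1.40 = 4.357 half-value layers → attenuation 2^(−4.357) = 0.04880.
Combined: 9.244 × 0.04880 = 0.4511 mR/h.

0.451 mR/h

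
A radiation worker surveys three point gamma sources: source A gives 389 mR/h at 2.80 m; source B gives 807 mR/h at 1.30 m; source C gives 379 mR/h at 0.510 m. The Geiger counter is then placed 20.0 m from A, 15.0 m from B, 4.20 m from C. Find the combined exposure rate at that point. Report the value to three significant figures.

By superposition, sum each source's inverse-square contribution:
A: 389 × (2.80/20.0)² = 7.624 mR/h
B: 807 × (1.30/15.0)² = 6.061 mR/h
C: 379 × (0.510/4.20)² = 5.588 mR/h
Total = 7.624 + 6.061 + 5.588 = 19.27 mR/h.

19.3 mR/h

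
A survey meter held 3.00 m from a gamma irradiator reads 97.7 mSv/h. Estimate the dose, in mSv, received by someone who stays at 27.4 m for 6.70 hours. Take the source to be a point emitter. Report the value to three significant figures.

7.85 mSv

Applying the 1/r² law, rate at 27.4 m:
(3.00/27.4)² = 0.01199, so 97.7 × 0.01199 = 1.171 mSv/h.
Dose = rate × time = 1.171 mSv/h × 6.700 h = 7.846 mSv.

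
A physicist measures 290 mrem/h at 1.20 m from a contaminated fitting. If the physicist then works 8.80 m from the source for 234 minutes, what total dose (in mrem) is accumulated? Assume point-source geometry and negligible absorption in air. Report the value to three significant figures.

21.0 mrem

By the inverse-square law, rate at 8.80 m:
(1.20/8.80)² = 0.01860, so 290 × 0.01860 = 5.394 mrem/h.
Dose = rate × time = 5.394 mrem/h × 3.900 h = 21.04 mrem.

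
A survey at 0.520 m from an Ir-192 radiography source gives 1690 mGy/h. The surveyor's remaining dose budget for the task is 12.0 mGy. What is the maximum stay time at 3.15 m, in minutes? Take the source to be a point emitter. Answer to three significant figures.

By the inverse-square law, rate at 3.15 m:
(0.520/3.15)² = 0.02725, so 1690 × 0.02725 = 46.05 mGy/h.
Stay time = 12.0 mGy ÷ 46.05 mGy/h = 0.2606 h = 15.64 min.

15.6 min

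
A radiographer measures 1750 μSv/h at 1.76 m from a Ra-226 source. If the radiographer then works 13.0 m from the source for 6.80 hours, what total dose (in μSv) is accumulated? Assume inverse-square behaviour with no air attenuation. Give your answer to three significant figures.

By the inverse-square law, rate at 13.0 m:
(1.76/13.0)² = 0.01833, so 1750 × 0.01833 = 32.08 μSv/h.
Dose = rate × time = 32.08 μSv/h × 6.800 h = 218.1 μSv.

218 μSv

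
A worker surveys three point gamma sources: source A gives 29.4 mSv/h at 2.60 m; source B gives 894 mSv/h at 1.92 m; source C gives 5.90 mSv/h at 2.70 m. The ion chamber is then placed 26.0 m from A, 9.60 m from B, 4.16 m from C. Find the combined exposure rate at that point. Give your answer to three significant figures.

By superposition, sum each source's inverse-square contribution:
A: 29.4 × (2.60/26.0)² = 0.2940 mSv/h
B: 894 × (1.92/9.60)² = 35.76 mSv/h
C: 5.90 × (2.70/4.16)² = 2.485 mSv/h
Total = 0.2940 + 35.76 + 2.485 = 38.54 mSv/h.

38.5 mSv/h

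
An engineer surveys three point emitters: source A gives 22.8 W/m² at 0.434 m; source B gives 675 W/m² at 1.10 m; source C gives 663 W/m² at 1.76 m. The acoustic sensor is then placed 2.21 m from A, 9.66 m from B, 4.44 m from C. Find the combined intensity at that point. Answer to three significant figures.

114 W/m²

Each source contributes Iᵢ·(dᵢ/rᵢ)²; contributions add.
A: 22.8 × (0.434/2.21)² = 0.8793 W/m²
B: 675 × (1.10/9.66)² = 8.753 W/m²
C: 663 × (1.76/4.44)² = 104.2 W/m²
Total = 0.8793 + 8.753 + 104.2 = 113.8 W/m².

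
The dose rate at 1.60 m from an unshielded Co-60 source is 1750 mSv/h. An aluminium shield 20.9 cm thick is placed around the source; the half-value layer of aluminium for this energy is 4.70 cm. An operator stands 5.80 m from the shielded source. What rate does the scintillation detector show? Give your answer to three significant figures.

Distance alone: 1750 × (1.60/5.80)² = 1750 × 0.07610 = 133.2 mSv/h.
Shield: 20.9/4.70 = 4.447 half-value layers → attenuation 2^(−4.447) = 0.04585.
Combined: 133.2 × 0.04585 = 6.107 mSv/h.

6.11 mSv/h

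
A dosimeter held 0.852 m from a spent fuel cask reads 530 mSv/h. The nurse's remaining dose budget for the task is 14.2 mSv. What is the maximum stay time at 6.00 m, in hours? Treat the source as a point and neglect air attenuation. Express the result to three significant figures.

Applying the 1/r² law, rate at 6.00 m:
(0.852/6.00)² = 0.02016, so 530 × 0.02016 = 10.68 mSv/h.
Stay time = 14.2 mSv ÷ 10.68 mSv/h = 1.330 h.

1.33 h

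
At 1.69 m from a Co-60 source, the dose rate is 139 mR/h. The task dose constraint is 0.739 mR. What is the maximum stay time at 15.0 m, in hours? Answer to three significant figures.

Using I₁d₁² = I₂d₂², rate at 15.0 m:
139 × (1.69/15.0)² = 139 × 0.01269 = 1.764 mR/h.
Stay time = 0.739 mR ÷ 1.764 mR/h = 0.4189 h.

0.419 h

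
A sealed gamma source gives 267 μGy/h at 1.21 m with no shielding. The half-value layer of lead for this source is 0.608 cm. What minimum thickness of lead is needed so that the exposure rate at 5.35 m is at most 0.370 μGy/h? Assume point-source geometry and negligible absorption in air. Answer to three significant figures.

At 5.35 m, distance alone gives 267 × (1.21/5.35)² = 267 × 0.05115 = 13.66 μGy/h.
Further attenuation needed: 13.66/0.370 = 36.92.
n = log₂(36.92) = 5.206 half-value layers.
Thickness = 5.206 × 0.608 cm = 3.165 cm.

3.17 cm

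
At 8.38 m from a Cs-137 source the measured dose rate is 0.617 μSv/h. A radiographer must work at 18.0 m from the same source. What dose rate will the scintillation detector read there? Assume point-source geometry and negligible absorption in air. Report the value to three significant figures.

Since intensity falls as 1/r², scaling from 8.38 m to 18.0 m:
(8.38/18.0)² = 0.2167, so 0.617 × 0.2167 = 0.1337 μSv/h.

0.134 μSv/h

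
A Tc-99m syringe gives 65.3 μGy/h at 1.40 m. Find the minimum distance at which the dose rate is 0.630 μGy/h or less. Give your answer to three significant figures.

14.3 m

Intensity scales as (d₁/d₂)², so d₂ = d₁·√(I₁/I₂).
I₁/I₂ = 65.3/0.630 = 103.7, so d₂ = 1.40 × √103.7 = 14.26 m.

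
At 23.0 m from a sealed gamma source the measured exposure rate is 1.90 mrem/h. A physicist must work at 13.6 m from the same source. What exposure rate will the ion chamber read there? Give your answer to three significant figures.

5.43 mrem/h

Applying the 1/r² law, scaling from 23.0 m to 13.6 m:
1.90 × (23.0/13.6)² = 1.90 × 2.860 = 5.434 mrem/h.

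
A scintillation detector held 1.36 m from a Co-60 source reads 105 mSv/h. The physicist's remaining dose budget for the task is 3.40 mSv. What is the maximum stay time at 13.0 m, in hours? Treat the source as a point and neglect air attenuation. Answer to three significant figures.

Since intensity falls as 1/r², rate at 13.0 m:
105 × (1.36/13.0)² = 105 × 0.01094 = 1.149 mSv/h.
Stay time = 3.40 mSv ÷ 1.149 mSv/h = 2.959 h.

2.96 h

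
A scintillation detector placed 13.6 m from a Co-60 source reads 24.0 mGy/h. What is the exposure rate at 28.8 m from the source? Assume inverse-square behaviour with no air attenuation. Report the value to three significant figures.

5.35 mGy/h

Intensity scales as (d₁/d₂)², so scaling from 13.6 m to 28.8 m:
24.0 × (13.6/28.8)² = 24.0 × 0.2230 = 5.352 mGy/h.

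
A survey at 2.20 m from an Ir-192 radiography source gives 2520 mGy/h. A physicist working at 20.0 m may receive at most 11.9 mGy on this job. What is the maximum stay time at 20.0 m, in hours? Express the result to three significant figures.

0.390 h

Intensity scales as (d₁/d₂)², so rate at 20.0 m:
(2.20/20.0)² = 0.01210, so 2520 × 0.01210 = 30.49 mGy/h.
Stay time = 11.9 mGy ÷ 30.49 mGy/h = 0.3903 h.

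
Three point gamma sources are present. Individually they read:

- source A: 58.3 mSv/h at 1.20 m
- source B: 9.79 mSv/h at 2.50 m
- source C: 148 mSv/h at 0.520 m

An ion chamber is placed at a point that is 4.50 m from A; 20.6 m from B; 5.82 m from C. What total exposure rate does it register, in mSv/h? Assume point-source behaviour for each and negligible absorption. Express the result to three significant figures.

By superposition, sum each source's inverse-square contribution:
A: 58.3 × (1.20/4.50)² = 4.146 mSv/h
B: 9.79 × (2.50/20.6)² = 0.1442 mSv/h
C: 148 × (0.520/5.82)² = 1.181 mSv/h
Total = 4.146 + 0.1442 + 1.181 = 5.471 mSv/h.

5.47 mSv/h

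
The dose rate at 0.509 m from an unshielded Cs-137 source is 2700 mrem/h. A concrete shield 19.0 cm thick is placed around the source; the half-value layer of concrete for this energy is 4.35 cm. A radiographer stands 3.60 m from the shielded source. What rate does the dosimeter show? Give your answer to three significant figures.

2.61 mrem/h

Distance alone: (0.509/3.60)² = 0.01999, so 2700 × 0.01999 = 53.97 mrem/h.
Shield: 19.0/4.35 = 4.368 half-value layers → attenuation 2^(−4.368) = 0.04843.
Combined: 53.97 × 0.04843 = 2.614 mrem/h.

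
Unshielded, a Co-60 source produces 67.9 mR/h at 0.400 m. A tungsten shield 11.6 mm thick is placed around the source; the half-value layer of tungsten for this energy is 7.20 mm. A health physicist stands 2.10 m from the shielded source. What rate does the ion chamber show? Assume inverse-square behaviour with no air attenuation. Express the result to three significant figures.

Distance alone: 67.9 × (0.400/2.10)² = 67.9 × 0.03628 = 2.463 mR/h.
Shield: 11.6/7.20 = 1.611 half-value layers → attenuation 2^(−1.611) = 0.3274.
Combined: 2.463 × 0.3274 = 0.8064 mR/h.

0.806 mR/h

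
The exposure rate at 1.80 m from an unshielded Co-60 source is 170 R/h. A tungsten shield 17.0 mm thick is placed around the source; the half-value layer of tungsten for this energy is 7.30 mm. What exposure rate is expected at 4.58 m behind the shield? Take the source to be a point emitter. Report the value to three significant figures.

5.23 R/h

Distance alone: 170 × (1.80/4.58)² = 170 × 0.1545 = 26.27 R/h.
Shield: 17.0/7.30 = 2.329 half-value layers → attenuation 2^(−2.329) = 0.1990.
Combined: 26.27 × 0.1990 = 5.228 R/h.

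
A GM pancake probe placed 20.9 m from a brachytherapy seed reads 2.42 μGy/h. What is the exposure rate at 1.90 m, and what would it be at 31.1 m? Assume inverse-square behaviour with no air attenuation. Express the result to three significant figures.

Applying the 1/r² law,
At 1.90 m: 2.42 × (20.9/1.90)² = 2.42 × 121.0 = 292.8 μGy/h
At 31.1 m: (1.90/31.1)² = 0.003732, so 292.8 × 0.003732 = 1.093 μGy/h.

293 μGy/h; 1.09 μGy/h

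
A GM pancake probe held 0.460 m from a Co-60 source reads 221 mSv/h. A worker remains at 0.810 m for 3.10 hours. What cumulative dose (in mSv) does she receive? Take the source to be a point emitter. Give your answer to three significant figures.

Using I₁d₁² = I₂d₂², rate at 0.810 m:
(0.460/0.810)² = 0.3225, so 221 × 0.3225 = 71.27 mSv/h.
Dose = rate × time = 71.27 mSv/h × 3.100 h = 220.9 mSv.

221 mSv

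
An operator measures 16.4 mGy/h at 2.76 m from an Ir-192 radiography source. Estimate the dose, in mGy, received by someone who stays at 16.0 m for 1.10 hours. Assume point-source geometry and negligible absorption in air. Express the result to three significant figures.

0.537 mGy

Applying the 1/r² law, rate at 16.0 m:
(2.76/16.0)² = 0.02976, so 16.4 × 0.02976 = 0.4881 mGy/h.
Dose = rate × time = 0.4881 mGy/h × 1.100 h = 0.5369 mGy.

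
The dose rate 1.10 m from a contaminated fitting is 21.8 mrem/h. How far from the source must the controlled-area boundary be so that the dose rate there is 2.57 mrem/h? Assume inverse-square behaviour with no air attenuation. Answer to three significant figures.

Using I₁d₁² = I₂d₂², d₂ = d₁·√(I₁/I₂).
I₁/I₂ = 21.8/2.57 = 8.482, so d₂ = 1.10 × √8.482 = 3.204 m.

3.20 m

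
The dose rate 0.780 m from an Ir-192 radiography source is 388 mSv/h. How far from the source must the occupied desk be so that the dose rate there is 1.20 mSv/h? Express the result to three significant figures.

Intensity scales as (d₁/d₂)², so d₂ = d₁·√(I₁/I₂).
I₁/I₂ = 388/1.20 = 323.3, so d₂ = 0.780 × √323.3 = 14.02 m.

14.0 m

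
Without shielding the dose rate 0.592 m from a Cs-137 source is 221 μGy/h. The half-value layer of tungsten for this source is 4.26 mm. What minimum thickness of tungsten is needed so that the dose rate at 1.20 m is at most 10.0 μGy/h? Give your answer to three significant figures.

10.3 mm

At 1.20 m, distance alone gives (0.592/1.20)² = 0.2434, so 221 × 0.2434 = 53.79 μGy/h.
Further attenuation needed: 53.79/10.0 = 5.379.
n = log₂(5.379) = 2.427 half-value layers.
Thickness = 2.427 × 4.26 mm = 10.34 mm.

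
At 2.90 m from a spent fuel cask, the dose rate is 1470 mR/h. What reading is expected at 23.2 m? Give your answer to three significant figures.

23.0 mR/h

Since intensity falls as 1/r², the rate at 23.2 m is
(2.90/23.2)² = 0.01562, so 1470 × 0.01562 = 22.96 mR/h.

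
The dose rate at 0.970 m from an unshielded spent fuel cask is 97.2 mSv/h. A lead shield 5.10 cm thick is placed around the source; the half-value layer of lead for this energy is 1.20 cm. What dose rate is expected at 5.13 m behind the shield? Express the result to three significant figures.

Distance alone: (0.970/5.13)² = 0.03575, so 97.2 × 0.03575 = 3.475 mSv/h.
Shield: 5.10/1.20 = 4.250 half-value layers → attenuation 2^(−4.250) = 0.05256.
Combined: 3.475 × 0.05256 = 0.1826 mSv/h.

0.183 mSv/h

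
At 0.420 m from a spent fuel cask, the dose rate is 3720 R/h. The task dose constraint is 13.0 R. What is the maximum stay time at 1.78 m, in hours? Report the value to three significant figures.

Using I₁d₁² = I₂d₂², rate at 1.78 m:
3720 × (0.420/1.78)² = 3720 × 0.05567 = 207.1 R/h.
Stay time = 13.0 R ÷ 207.1 R/h = 0.06277 h.

0.0628 h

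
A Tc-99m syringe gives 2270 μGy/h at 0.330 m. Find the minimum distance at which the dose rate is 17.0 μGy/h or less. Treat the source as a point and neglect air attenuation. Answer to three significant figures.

3.81 m

Since intensity falls as 1/r², d₂ = d₁·√(I₁/I₂).
I₁/I₂ = 2270/17.0 = 133.5, so d₂ = 0.330 × √133.5 = 3.813 m.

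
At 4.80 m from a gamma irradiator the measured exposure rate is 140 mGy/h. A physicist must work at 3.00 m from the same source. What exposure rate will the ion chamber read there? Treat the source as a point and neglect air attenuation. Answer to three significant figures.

358 mGy/h

Intensity scales as (d₁/d₂)², so scaling from 4.80 m to 3.00 m:
140 × (4.80/3.00)² = 140 × 2.560 = 358.4 mGy/h.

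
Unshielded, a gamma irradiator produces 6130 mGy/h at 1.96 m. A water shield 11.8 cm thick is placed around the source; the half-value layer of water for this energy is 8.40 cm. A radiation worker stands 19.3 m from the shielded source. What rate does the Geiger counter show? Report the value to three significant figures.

Distance alone: 6130 × (1.96/19.3)² = 6130 × 0.01031 = 63.20 mGy/h.
Shield: 11.8/8.40 = 1.405 half-value layers → attenuation 2^(−1.405) = 0.3776.
Combined: 63.20 × 0.3776 = 23.86 mGy/h.

23.9 mGy/h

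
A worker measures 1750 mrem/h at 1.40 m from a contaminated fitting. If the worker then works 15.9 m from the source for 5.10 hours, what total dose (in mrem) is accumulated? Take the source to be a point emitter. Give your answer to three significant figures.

Applying the 1/r² law, rate at 15.9 m:
(1.40/15.9)² = 0.007753, so 1750 × 0.007753 = 13.57 mrem/h.
Dose = rate × time = 13.57 mrem/h × 5.100 h = 69.21 mrem.

69.2 mrem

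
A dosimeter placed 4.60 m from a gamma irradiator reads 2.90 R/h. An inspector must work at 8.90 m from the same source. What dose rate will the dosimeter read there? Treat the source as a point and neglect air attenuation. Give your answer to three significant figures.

0.775 R/h

Intensity scales as (d₁/d₂)², so scaling from 4.60 m to 8.90 m:
(4.60/8.90)² = 0.2671, so 2.90 × 0.2671 = 0.7746 R/h.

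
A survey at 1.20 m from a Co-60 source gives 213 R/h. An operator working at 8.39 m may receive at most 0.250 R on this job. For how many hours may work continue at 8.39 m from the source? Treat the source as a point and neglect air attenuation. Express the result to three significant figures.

Using I₁d₁² = I₂d₂², rate at 8.39 m:
(1.20/8.39)² = 0.02046, so 213 × 0.02046 = 4.358 R/h.
Stay time = 0.250 R ÷ 4.358 R/h = 0.05737 h.

0.0574 h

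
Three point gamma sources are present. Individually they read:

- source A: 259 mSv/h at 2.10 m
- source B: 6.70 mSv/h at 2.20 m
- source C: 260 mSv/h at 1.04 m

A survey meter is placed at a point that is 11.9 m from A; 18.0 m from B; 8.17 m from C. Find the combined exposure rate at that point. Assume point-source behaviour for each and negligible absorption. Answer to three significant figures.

12.4 mSv/h

Each source contributes Iᵢ·(dᵢ/rᵢ)²; contributions add.
A: 259 × (2.10/11.9)² = 8.066 mSv/h
B: 6.70 × (2.20/18.0)² = 0.1001 mSv/h
C: 260 × (1.04/8.17)² = 4.213 mSv/h
Total = 8.066 + 0.1001 + 4.213 = 12.38 mSv/h.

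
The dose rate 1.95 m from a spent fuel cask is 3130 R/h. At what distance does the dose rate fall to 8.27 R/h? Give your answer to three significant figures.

37.9 m

Intensity scales as (d₁/d₂)², so d₂ = d₁·√(I₁/I₂).
I₁/I₂ = 3130/8.27 = 378.5, so d₂ = 1.95 × √378.5 = 37.94 m.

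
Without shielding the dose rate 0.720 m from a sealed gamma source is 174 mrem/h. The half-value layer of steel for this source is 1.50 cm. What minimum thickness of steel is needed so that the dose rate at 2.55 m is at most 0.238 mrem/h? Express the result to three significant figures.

8.80 cm

At 2.55 m, distance alone gives 174 × (0.720/2.55)² = 174 × 0.07972 = 13.87 mrem/h.
Further attenuation needed: 13.87/0.238 = 58.28.
n = log₂(58.28) = 5.865 half-value layers.
Thickness = 5.865 × 1.50 cm = 8.797 cm.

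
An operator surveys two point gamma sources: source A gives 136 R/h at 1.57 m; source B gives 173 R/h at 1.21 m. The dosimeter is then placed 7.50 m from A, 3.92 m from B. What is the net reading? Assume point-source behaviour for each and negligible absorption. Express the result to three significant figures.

Each source contributes Iᵢ·(dᵢ/rᵢ)²; contributions add.
A: 136 × (1.57/7.50)² = 5.960 R/h
B: 173 × (1.21/3.92)² = 16.48 R/h
Total = 5.960 + 16.48 = 22.44 R/h.

22.4 R/h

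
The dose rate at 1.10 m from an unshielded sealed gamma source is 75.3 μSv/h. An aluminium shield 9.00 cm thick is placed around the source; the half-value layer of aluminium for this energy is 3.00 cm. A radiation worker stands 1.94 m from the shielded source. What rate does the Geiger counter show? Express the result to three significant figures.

3.03 μSv/h

Distance alone: 75.3 × (1.10/1.94)² = 75.3 × 0.3215 = 24.21 μSv/h.
Shield: 9.00/3.00 = 3.000 half-value layers → attenuation 2^(−3.000) = 0.1250.
Combined: 24.21 × 0.1250 = 3.026 μSv/h.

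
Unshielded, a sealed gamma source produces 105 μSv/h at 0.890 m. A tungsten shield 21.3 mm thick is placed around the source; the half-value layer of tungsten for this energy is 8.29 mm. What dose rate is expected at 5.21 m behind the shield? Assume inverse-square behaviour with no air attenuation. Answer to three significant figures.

0.516 μSv/h

Distance alone: 105 × (0.890/5.21)² = 105 × 0.02918 = 3.064 μSv/h.
Shield: 21.3/8.29 = 2.569 half-value layers → attenuation 2^(−2.569) = 0.1685.
Combined: 3.064 × 0.1685 = 0.5163 μSv/h.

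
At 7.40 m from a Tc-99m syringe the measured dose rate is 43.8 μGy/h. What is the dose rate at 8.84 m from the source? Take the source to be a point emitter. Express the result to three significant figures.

30.7 μGy/h

Since intensity falls as 1/r², scaling from 7.40 m to 8.84 m:
(7.40/8.84)² = 0.7007, so 43.8 × 0.7007 = 30.69 μGy/h.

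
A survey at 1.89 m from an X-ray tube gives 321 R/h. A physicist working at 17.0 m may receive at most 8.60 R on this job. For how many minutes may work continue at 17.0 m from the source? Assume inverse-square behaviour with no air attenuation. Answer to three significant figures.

Since intensity falls as 1/r², rate at 17.0 m:
321 × (1.89/17.0)² = 321 × 0.01236 = 3.968 R/h.
Stay time = 8.60 R ÷ 3.968 R/h = 2.167 h = 130.0 min.

130 min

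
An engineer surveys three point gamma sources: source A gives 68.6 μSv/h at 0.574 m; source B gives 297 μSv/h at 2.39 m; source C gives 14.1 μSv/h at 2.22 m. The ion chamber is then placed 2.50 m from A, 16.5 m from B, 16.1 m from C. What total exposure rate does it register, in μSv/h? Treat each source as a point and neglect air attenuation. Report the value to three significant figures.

By superposition, sum each source's inverse-square contribution:
A: 68.6 × (0.574/2.50)² = 3.616 μSv/h
B: 297 × (2.39/16.5)² = 6.231 μSv/h
C: 14.1 × (2.22/16.1)² = 0.2681 μSv/h
Total = 3.616 + 6.231 + 0.2681 = 10.12 μSv/h.

10.1 μSv/h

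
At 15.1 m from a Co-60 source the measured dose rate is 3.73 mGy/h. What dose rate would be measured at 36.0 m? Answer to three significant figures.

0.656 mGy/h

Applying the 1/r² law, scaling from 15.1 m to 36.0 m:
3.73 × (15.1/36.0)² = 3.73 × 0.1759 = 0.6561 mGy/h.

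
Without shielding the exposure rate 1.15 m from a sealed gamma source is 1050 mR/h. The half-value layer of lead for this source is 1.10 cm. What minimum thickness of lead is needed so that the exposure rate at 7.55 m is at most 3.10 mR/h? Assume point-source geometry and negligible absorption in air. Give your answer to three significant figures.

At 7.55 m, distance alone gives (1.15/7.55)² = 0.02320, so 1050 × 0.02320 = 24.36 mR/h.
Further attenuation needed: 24.36/3.10 = 7.858.
n = log₂(7.858) = 2.974 half-value layers.
Thickness = 2.974 × 1.10 cm = 3.271 cm.

3.27 cm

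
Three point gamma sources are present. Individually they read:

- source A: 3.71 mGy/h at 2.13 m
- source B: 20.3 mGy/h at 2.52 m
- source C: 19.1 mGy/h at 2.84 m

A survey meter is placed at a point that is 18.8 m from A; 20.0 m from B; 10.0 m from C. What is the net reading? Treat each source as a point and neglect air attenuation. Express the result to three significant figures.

Each source contributes Iᵢ·(dᵢ/rᵢ)²; contributions add.
A: 3.71 × (2.13/18.8)² = 0.04762 mGy/h
B: 20.3 × (2.52/20.0)² = 0.3223 mGy/h
C: 19.1 × (2.84/10.0)² = 1.541 mGy/h
Total = 0.04762 + 0.3223 + 1.541 = 1.911 mGy/h.

1.91 mGy/h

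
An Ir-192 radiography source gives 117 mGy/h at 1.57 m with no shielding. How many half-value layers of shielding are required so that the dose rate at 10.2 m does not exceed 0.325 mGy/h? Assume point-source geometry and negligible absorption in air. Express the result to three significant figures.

3.09 half-value layers

At 10.2 m, distance alone gives (1.57/10.2)² = 0.02369, so 117 × 0.02369 = 2.772 mGy/h.
Further attenuation needed: 2.772/0.325 = 8.529.
n = log₂(8.529) = 3.092 half-value layers.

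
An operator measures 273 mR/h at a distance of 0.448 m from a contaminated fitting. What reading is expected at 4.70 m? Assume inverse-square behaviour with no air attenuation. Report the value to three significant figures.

2.48 mR/h

Applying the 1/r² law, the rate at 4.70 m is
273 × (0.448/4.70)² = 273 × 0.009086 = 2.480 mR/h.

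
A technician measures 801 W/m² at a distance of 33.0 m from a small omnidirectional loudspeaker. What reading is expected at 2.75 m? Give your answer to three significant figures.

Applying the 1/r² law, the rate at 2.75 m is
801 × (33.0/2.75)² = 801 × 144.0 = 115300 W/m².

115000 W/m²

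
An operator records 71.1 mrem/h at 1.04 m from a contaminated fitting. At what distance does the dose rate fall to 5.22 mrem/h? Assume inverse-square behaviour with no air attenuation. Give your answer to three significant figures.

Since intensity falls as 1/r², d₂ = d₁·√(I₁/I₂).
I₁/I₂ = 71.1/5.22 = 13.62, so d₂ = 1.04 × √13.62 = 3.838 m.

3.84 m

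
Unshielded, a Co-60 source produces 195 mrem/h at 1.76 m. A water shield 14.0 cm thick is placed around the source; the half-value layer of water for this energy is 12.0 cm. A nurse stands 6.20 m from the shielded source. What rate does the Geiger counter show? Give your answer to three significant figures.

7.00 mrem/h

Distance alone: (1.76/6.20)² = 0.08058, so 195 × 0.08058 = 15.71 mrem/h.
Shield: 14.0/12.0 = 1.167 half-value layers → attenuation 2^(−1.167) = 0.4453.
Combined: 15.71 × 0.4453 = 6.996 mrem/h.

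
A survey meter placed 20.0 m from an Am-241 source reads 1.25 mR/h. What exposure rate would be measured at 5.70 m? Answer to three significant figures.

Using I₁d₁² = I₂d₂², scaling from 20.0 m to 5.70 m:
1.25 × (20.0/5.70)² = 1.25 × 12.31 = 15.39 mR/h.

15.4 mR/h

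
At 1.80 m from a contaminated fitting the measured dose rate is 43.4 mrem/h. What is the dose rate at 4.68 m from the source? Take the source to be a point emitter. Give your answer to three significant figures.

Since intensity falls as 1/r², scaling from 1.80 m to 4.68 m:
43.4 × (1.80/4.68)² = 43.4 × 0.1479 = 6.419 mrem/h.

6.42 mrem/h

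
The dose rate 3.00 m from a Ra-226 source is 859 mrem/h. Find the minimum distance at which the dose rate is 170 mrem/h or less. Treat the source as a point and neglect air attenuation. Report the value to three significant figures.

6.74 m

Applying the 1/r² law, d₂ = d₁·√(I₁/I₂).
I₁/I₂ = 859/170 = 5.053, so d₂ = 3.00 × √5.053 = 6.744 m.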